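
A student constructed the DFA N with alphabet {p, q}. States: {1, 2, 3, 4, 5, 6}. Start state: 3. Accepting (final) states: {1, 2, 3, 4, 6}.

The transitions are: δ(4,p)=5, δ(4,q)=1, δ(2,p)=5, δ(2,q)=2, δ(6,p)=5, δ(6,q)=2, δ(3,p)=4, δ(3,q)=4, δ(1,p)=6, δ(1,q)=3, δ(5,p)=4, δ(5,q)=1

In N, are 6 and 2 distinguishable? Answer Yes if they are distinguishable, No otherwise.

All states are reachable from the start state.
Initial partition by acceptance: {1,2,3,4,6} | {5}.
On input p, block {1,2,3,4,6} splits into {2,4,6} and {1,3}.
On input q, block {2,4,6} splits into {2,6} and {4}.
Split {1,3} by δ(·,p) → {1} and {3}.
No further refinement is possible. Final partition (5 blocks): {2,6} | {5} | {1} | {4} | {3}.
6 and 2 lie in the same block of the stable partition, so they are equivalent — no string distinguishes them.

No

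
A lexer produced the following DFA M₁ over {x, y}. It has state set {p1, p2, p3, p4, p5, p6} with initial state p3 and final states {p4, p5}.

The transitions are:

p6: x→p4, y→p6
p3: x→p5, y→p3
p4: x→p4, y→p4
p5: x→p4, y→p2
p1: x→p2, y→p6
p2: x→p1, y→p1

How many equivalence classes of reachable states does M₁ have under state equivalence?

6

Every state is reachable, so we keep all 6.
Start with accepting vs non-accepting: {p4,p5} | {p1,p2,p3,p6}.
On input y, block {p4,p5} splits into {p4} and {p5}.
On input x, block {p1,p2,p3,p6} splits into {p1,p2} and {p3} and {p6}.
On input y, block {p1,p2} splits into {p1} and {p2}.
No further refinement is possible. Final partition (6 blocks): {p4} | {p1} | {p5} | {p3} | {p6} | {p2}.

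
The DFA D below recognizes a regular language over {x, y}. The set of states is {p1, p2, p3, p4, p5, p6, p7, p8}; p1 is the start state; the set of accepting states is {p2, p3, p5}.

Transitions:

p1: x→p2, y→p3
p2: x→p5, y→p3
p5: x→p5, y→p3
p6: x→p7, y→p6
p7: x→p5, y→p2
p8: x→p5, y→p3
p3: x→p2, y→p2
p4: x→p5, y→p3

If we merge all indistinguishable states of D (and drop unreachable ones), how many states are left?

2

Reachable states from the start: {p1,p2,p3,p5}. Unreachable: {p4,p6,p7,p8} — drop them.
Start with accepting vs non-accepting: {p2,p3,p5} | {p1}.
The partition is now stable with 2 blocks: {p2,p3,p5} | {p1}.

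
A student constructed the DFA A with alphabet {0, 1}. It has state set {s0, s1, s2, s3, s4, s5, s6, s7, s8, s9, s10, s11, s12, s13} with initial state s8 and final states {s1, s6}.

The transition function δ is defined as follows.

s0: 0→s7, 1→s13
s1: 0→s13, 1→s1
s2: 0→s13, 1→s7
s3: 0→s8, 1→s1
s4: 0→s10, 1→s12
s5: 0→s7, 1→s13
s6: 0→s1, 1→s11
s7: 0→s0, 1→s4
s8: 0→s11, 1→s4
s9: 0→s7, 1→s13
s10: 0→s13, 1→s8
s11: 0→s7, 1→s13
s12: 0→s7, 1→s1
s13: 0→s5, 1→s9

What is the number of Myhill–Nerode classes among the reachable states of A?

7

First remove the unreachable states {s2,s3,s6}; 11 states remain.
P0 = {s1} | {s0,s4,s5,s7,s8,s9,s10,s11,s12,s13}.
Refine {s0,s4,s5,s7,s8,s9,s10,s11,s12,s13} on symbol 1: members go to different blocks, giving {s0,s4,s5,s7,s8,s9,s10,s11,s13} and {s12}.
Split {s0,s4,s5,s7,s8,s9,s10,s11,s13} by δ(·,1) → {s0,s5,s7,s8,s9,s10,s11,s13} and {s4}.
Split {s0,s5,s7,s8,s9,s10,s11,s13} by δ(·,1) → {s0,s5,s9,s10,s11,s13} and {s7,s8}.
Refine {s0,s5,s9,s10,s11,s13} on symbol 0: members go to different blocks, giving {s0,s5,s9,s11} and {s10,s13}.
On input 0, block {s10,s13} splits into {s10} and {s13}.
No further refinement is possible. Final partition (7 blocks): {s1} | {s0,s5,s9,s11} | {s12} | {s4} | {s7,s8} | {s10} | {s13}.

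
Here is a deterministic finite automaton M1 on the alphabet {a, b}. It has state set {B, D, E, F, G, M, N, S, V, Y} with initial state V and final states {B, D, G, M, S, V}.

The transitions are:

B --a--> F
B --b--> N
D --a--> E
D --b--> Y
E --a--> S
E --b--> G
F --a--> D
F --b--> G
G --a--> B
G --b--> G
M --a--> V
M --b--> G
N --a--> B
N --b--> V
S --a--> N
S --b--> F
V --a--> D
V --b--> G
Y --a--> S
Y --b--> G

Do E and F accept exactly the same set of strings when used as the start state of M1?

Yes

States {M} cannot be reached from the start state, so discard them.
Start with accepting vs non-accepting: {B,D,G,S,V} | {E,F,N,Y}.
On input a, block {B,D,G,S,V} splits into {B,D,S} and {G,V}.
The partition is now stable with 3 blocks: {B,D,S} | {E,F,N,Y} | {G,V}.
E and F lie in the same block of the stable partition, so they are equivalent — no string distinguishes them.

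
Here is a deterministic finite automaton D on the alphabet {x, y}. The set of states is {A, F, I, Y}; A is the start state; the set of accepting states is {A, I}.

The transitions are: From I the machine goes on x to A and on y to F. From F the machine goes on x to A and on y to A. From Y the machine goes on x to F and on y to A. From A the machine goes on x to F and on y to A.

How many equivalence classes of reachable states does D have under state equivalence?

Reachable states from the start: {A,F}. Unreachable: {I,Y} — drop them.
Initial partition by acceptance: {A} | {F}.
The partition is now stable with 2 blocks: {A} | {F}.

2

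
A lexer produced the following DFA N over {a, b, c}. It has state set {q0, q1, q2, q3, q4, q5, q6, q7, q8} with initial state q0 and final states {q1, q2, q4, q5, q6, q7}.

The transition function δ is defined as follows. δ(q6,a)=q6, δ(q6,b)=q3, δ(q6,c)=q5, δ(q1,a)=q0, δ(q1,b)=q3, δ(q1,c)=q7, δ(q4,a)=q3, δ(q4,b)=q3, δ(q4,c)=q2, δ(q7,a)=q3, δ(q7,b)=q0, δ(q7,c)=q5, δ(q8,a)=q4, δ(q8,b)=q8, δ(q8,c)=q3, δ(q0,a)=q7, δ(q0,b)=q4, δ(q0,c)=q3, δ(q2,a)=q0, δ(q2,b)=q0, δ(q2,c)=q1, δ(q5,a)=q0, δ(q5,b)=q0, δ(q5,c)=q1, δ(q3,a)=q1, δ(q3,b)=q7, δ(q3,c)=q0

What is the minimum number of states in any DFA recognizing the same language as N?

2

First remove the unreachable states {q6,q8}; 7 states remain.
Initial partition by acceptance: {q1,q2,q4,q5,q7} | {q0,q3}.
The partition is now stable with 2 blocks: {q1,q2,q4,q5,q7} | {q0,q3}.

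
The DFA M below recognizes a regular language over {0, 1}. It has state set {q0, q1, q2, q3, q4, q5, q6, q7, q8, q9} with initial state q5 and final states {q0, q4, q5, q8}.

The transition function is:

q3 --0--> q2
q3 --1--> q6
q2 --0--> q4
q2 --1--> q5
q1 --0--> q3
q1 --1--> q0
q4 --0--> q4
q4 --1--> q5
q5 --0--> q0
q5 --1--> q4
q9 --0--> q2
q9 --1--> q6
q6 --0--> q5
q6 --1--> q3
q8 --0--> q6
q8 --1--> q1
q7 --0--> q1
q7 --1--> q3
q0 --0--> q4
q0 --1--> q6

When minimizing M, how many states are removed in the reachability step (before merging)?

Starting at q5 and following transitions, the reachable set is {q0, q2, q3, q4, q5, q6}. That leaves q1, q7, q8, q9 unreachable — 4 in total.

4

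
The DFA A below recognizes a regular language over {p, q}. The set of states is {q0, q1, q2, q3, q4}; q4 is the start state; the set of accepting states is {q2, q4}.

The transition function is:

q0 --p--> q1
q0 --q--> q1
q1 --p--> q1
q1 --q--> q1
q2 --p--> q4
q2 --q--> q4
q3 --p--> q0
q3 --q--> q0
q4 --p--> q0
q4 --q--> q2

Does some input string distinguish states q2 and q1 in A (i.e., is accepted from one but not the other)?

Yes

First remove the unreachable states {q3}; 4 states remain.
Initial partition by acceptance: {q2,q4} | {q0,q1}.
On input p, block {q2,q4} splits into {q2} and {q4}.
Stable partition: {q2} | {q0,q1} | {q4} — 3 equivalence classes.
q2 and q1 end up in different blocks, so they are distinguishable. For instance, the string 'ε' is accepted from only q2.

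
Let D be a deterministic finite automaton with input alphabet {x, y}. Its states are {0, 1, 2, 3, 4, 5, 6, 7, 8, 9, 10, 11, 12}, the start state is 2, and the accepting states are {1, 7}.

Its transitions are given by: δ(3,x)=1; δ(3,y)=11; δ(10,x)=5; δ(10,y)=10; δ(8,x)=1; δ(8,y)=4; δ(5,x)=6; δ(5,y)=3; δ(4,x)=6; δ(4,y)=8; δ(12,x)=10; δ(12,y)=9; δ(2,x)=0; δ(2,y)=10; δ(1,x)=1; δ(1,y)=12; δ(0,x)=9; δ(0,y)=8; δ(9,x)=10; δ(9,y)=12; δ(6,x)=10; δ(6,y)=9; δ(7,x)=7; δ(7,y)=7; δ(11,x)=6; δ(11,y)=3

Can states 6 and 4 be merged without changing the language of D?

First remove the unreachable states {7}; 12 states remain.
P0 = {1} | {0,2,3,4,5,6,8,9,10,11,12}.
Split {0,2,3,4,5,6,8,9,10,11,12} by δ(·,x) → {0,2,4,5,6,9,10,11,12} and {3,8}.
Refine {0,2,4,5,6,9,10,11,12} on symbol y: members go to different blocks, giving {2,6,9,10,12} and {0,4,5,11}.
Refine {2,6,9,10,12} on symbol x: members go to different blocks, giving {6,9,12} and {2,10}.
Stable partition: {1} | {6,9,12} | {3,8} | {0,4,5,11} | {2,10} — 5 equivalence classes.
6 and 4 end up in different blocks, so they are distinguishable. For instance, the string 'yx' is accepted from only 4.

No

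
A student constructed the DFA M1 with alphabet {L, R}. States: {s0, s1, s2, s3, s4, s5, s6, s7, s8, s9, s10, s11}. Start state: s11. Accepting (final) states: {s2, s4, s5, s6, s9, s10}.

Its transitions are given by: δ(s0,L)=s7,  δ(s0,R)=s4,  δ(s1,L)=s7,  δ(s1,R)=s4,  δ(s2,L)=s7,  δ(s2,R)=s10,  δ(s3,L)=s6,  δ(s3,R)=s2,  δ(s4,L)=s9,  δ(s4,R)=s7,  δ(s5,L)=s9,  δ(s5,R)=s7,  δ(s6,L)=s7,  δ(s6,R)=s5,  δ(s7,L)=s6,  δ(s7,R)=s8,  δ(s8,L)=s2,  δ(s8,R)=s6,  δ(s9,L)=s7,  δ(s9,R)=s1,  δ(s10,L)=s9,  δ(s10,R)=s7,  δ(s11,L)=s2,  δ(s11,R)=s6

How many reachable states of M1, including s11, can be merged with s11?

Reachable states from the start: {s1,s2,s4,s5,s6,s7,s8,s9,s10,s11}. Unreachable: {s0,s3} — drop them.
Initial partition by acceptance: {s2,s4,s5,s6,s9,s10} | {s1,s7,s8,s11}.
Refine {s2,s4,s5,s6,s9,s10} on symbol L: members go to different blocks, giving {s2,s6,s9} and {s4,s5,s10}.
Refine {s2,s6,s9} on symbol R: members go to different blocks, giving {s2,s6} and {s9}.
On input L, block {s1,s7,s8,s11} splits into {s7,s8,s11} and {s1}.
Split {s7,s8,s11} by δ(·,R) → {s8,s11} and {s7}.
Stable partition: {s2,s6} | {s8,s11} | {s4,s5,s10} | {s9} | {s1} | {s7} — 6 equivalence classes.
The equivalence class containing s11 is {s8,s11}, of size 2.

2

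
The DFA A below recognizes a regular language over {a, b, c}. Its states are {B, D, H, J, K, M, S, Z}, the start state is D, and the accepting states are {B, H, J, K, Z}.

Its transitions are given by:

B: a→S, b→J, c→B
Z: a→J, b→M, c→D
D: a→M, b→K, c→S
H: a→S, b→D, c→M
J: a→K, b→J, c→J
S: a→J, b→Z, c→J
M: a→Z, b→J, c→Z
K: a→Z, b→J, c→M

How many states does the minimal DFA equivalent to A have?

First remove the unreachable states {B,H}; 6 states remain.
P0 = {J,K,Z} | {D,M,S}.
On input b, block {J,K,Z} splits into {J,K} and {Z}.
Split {J,K} by δ(·,a) → {J} and {K}.
Split {D,M,S} by δ(·,a) → {S} and {D} and {M}.
Stable partition: {J} | {S} | {Z} | {K} | {D} | {M} — 6 equivalence classes.

6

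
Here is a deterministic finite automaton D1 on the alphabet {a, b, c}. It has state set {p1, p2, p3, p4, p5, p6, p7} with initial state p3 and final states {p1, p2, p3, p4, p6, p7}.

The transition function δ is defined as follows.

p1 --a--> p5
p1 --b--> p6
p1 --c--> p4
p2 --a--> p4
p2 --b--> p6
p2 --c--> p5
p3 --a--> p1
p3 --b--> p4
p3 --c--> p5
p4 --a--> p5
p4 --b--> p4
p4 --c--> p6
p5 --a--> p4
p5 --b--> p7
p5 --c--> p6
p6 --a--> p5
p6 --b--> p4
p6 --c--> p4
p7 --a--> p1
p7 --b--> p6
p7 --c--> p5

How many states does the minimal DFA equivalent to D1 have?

States {p2} cannot be reached from the start state, so discard them.
Initial partition by acceptance: {p1,p3,p4,p6,p7} | {p5}.
On input a, block {p1,p3,p4,p6,p7} splits into {p1,p4,p6} and {p3,p7}.
The partition is now stable with 3 blocks: {p1,p4,p6} | {p5} | {p3,p7}.

3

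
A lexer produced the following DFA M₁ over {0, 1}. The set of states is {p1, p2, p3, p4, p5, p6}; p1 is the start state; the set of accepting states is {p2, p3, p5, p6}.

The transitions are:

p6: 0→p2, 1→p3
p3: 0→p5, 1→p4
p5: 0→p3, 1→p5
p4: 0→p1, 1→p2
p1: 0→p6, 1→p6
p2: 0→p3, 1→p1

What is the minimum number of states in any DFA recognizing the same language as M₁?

6

Every state is reachable, so we keep all 6.
Start with accepting vs non-accepting: {p2,p3,p5,p6} | {p1,p4}.
On input 1, block {p2,p3,p5,p6} splits into {p2,p3} and {p5,p6}.
Split {p2,p3} by δ(·,0) → {p2} and {p3}.
Refine {p1,p4} on symbol 0: members go to different blocks, giving {p1} and {p4}.
On input 0, block {p5,p6} splits into {p5} and {p6}.
The partition is now stable with 6 blocks: {p2} | {p1} | {p5} | {p3} | {p4} | {p6}.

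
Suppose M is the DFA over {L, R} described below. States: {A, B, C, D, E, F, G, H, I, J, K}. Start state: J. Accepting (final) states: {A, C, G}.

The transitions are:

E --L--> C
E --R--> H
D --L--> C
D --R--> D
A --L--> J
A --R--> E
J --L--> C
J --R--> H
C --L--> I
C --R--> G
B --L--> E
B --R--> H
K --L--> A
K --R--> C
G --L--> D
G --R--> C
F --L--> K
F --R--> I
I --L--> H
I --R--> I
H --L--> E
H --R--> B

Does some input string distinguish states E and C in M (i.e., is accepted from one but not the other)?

First remove the unreachable states {A,F,K}; 8 states remain.
Initial partition by acceptance: {C,G} | {B,D,E,H,I,J}.
Refine {B,D,E,H,I,J} on symbol L: members go to different blocks, giving {B,H,I} and {D,E,J}.
Refine {C,G} on symbol L: members go to different blocks, giving {C} and {G}.
On input L, block {B,H,I} splits into {B,H} and {I}.
On input R, block {D,E,J} splits into {E,J} and {D}.
No further refinement is possible. Final partition (6 blocks): {C} | {B,H} | {E,J} | {G} | {I} | {D}.
E and C end up in different blocks, so they are distinguishable. For instance, the string 'ε' is accepted from only C.

Yes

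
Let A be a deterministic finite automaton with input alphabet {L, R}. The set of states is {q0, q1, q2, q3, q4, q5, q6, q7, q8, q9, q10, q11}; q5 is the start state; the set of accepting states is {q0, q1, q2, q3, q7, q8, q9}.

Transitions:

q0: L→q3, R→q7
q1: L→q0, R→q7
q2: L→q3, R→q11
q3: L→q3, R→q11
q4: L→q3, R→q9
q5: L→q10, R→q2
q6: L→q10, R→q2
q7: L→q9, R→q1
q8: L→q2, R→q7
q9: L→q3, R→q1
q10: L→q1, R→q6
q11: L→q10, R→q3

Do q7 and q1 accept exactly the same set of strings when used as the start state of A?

States {q4,q8} cannot be reached from the start state, so discard them.
Start with accepting vs non-accepting: {q0,q1,q2,q3,q7,q9} | {q5,q6,q10,q11}.
Refine {q0,q1,q2,q3,q7,q9} on symbol R: members go to different blocks, giving {q0,q1,q7,q9} and {q2,q3}.
On input L, block {q0,q1,q7,q9} splits into {q0,q9} and {q1,q7}.
On input L, block {q5,q6,q10,q11} splits into {q5,q6,q11} and {q10}.
No further refinement is possible. Final partition (5 blocks): {q0,q9} | {q5,q6,q11} | {q2,q3} | {q1,q7} | {q10}.
q7 and q1 lie in the same block of the stable partition, so they are equivalent — no string distinguishes them.

Yes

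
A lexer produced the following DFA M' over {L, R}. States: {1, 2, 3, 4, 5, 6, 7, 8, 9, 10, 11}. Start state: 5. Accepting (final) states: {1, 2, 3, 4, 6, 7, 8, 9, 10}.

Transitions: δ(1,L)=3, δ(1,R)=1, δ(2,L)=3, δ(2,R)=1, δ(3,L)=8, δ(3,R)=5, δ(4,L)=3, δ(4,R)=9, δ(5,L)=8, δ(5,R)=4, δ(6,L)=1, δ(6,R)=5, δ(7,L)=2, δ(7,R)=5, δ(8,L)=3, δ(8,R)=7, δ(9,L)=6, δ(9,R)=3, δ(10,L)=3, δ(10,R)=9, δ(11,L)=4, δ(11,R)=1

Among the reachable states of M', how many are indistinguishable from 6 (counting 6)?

First remove the unreachable states {10,11}; 9 states remain.
P0 = {1,2,3,4,6,7,8,9} | {5}.
Split {1,2,3,4,6,7,8,9} by δ(·,R) → {1,2,4,8,9} and {3,6,7}.
Refine {1,2,4,8,9} on symbol R: members go to different blocks, giving {1,2,4} and {8,9}.
On input R, block {1,2,4} splits into {1,2} and {4}.
Refine {3,6,7} on symbol L: members go to different blocks, giving {6,7} and {3}.
Refine {8,9} on symbol L: members go to different blocks, giving {8} and {9}.
No further refinement is possible. Final partition (7 blocks): {1,2} | {5} | {6,7} | {8} | {4} | {3} | {9}.
State 6 belongs to the block {6,7}, which has 2 states.

2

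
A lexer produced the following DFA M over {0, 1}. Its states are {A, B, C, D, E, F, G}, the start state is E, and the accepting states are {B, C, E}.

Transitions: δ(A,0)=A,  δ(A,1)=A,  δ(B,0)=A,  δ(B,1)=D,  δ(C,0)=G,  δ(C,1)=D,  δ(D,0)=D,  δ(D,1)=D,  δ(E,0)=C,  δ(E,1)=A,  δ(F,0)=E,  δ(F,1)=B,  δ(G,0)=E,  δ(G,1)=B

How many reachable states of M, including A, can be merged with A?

Reachable states from the start: {A,B,C,D,E,G}. Unreachable: {F} — drop them.
P0 = {B,C,E} | {A,D,G}.
Split {B,C,E} by δ(·,0) → {B,C} and {E}.
Refine {A,D,G} on symbol 0: members go to different blocks, giving {A,D} and {G}.
Refine {B,C} on symbol 0: members go to different blocks, giving {B} and {C}.
No further refinement is possible. Final partition (5 blocks): {B} | {A,D} | {E} | {G} | {C}.
The equivalence class containing A is {A,D}, of size 2.

2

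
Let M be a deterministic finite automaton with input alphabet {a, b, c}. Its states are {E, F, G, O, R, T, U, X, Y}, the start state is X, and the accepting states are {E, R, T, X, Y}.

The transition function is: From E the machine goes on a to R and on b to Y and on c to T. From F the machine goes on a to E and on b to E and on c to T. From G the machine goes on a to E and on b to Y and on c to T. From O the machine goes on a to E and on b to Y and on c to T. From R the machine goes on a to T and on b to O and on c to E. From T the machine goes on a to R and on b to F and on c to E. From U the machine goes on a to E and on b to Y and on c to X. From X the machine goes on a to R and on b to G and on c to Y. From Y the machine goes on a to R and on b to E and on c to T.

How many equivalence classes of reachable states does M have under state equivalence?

3

First remove the unreachable states {U}; 8 states remain.
P0 = {E,R,T,X,Y} | {F,G,O}.
On input b, block {E,R,T,X,Y} splits into {R,T,X} and {E,Y}.
The partition is now stable with 3 blocks: {R,T,X} | {F,G,O} | {E,Y}.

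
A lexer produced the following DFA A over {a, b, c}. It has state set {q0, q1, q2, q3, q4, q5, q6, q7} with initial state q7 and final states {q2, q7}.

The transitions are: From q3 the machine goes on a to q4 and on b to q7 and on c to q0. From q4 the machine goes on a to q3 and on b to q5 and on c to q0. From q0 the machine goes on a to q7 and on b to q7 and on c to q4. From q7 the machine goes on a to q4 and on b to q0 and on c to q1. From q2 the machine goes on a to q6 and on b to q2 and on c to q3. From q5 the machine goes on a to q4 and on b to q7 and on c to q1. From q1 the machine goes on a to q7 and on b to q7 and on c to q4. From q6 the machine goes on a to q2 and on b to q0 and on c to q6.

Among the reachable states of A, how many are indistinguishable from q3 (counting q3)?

2

Reachable states from the start: {q0,q1,q3,q4,q5,q7}. Unreachable: {q2,q6} — drop them.
Start with accepting vs non-accepting: {q7} | {q0,q1,q3,q4,q5}.
Split {q0,q1,q3,q4,q5} by δ(·,a) → {q3,q4,q5} and {q0,q1}.
On input b, block {q3,q4,q5} splits into {q3,q5} and {q4}.
No further refinement is possible. Final partition (4 blocks): {q7} | {q3,q5} | {q0,q1} | {q4}.
The equivalence class containing q3 is {q3,q5}, of size 2.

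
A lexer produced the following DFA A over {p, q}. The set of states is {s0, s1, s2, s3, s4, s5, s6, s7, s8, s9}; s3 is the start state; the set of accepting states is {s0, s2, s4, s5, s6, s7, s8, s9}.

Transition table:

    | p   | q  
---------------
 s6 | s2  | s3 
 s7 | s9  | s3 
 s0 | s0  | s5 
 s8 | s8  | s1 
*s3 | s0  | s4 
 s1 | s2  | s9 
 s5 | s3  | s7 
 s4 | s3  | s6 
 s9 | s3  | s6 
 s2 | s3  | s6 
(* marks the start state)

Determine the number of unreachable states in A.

2

Starting at s3 and following transitions, the reachable set is {s0, s2, s3, s4, s5, s6, s7, s9}. That leaves s1, s8 unreachable — 2 in total.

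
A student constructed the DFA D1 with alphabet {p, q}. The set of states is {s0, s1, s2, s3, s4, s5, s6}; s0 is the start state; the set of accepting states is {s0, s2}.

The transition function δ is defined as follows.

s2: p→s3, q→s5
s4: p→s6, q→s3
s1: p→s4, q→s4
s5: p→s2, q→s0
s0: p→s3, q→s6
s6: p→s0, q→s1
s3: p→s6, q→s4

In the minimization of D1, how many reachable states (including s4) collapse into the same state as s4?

2

Reachable states from the start: {s0,s1,s3,s4,s6}. Unreachable: {s2,s5} — drop them.
Initial partition by acceptance: {s0} | {s1,s3,s4,s6}.
Refine {s1,s3,s4,s6} on symbol p: members go to different blocks, giving {s1,s3,s4} and {s6}.
Split {s1,s3,s4} by δ(·,p) → {s3,s4} and {s1}.
Stable partition: {s0} | {s3,s4} | {s6} | {s1} — 4 equivalence classes.
The equivalence class containing s4 is {s3,s4}, of size 2.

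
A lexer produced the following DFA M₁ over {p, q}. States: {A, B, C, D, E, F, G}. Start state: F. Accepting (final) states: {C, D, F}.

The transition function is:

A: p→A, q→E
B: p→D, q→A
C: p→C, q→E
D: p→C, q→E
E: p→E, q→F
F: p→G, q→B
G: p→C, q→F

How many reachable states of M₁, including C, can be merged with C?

All states are reachable from the start state.
Initial partition by acceptance: {C,D,F} | {A,B,E,G}.
Split {C,D,F} by δ(·,p) → {C,D} and {F}.
Refine {A,B,E,G} on symbol p: members go to different blocks, giving {A,E} and {B,G}.
Refine {A,E} on symbol q: members go to different blocks, giving {A} and {E}.
Split {B,G} by δ(·,q) → {B} and {G}.
The partition is now stable with 6 blocks: {C,D} | {A} | {F} | {B} | {E} | {G}.
The equivalence class containing C is {C,D}, of size 2.

2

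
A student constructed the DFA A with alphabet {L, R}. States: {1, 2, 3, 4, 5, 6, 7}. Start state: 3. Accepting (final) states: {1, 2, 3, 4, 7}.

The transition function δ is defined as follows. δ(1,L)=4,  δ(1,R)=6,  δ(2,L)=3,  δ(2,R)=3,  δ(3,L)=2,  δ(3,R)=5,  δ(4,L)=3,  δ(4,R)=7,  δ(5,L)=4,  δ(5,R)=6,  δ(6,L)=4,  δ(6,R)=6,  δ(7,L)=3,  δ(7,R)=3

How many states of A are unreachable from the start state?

Starting at 3 and following transitions, the reachable set is {2, 3, 4, 5, 6, 7}. That leaves 1 unreachable — 1 in total.

1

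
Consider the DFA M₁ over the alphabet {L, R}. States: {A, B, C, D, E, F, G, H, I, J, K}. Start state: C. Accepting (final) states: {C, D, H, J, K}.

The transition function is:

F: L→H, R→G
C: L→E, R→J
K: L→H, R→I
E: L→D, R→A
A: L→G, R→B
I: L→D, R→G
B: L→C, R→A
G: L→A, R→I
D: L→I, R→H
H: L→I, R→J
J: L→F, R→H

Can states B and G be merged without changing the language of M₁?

No

First remove the unreachable states {K}; 10 states remain.
Start with accepting vs non-accepting: {C,D,H,J} | {A,B,E,F,G,I}.
Split {A,B,E,F,G,I} by δ(·,L) → {B,E,F,I} and {A,G}.
The partition is now stable with 3 blocks: {C,D,H,J} | {B,E,F,I} | {A,G}.
B and G end up in different blocks, so they are distinguishable. For instance, the string 'L' is accepted from only B.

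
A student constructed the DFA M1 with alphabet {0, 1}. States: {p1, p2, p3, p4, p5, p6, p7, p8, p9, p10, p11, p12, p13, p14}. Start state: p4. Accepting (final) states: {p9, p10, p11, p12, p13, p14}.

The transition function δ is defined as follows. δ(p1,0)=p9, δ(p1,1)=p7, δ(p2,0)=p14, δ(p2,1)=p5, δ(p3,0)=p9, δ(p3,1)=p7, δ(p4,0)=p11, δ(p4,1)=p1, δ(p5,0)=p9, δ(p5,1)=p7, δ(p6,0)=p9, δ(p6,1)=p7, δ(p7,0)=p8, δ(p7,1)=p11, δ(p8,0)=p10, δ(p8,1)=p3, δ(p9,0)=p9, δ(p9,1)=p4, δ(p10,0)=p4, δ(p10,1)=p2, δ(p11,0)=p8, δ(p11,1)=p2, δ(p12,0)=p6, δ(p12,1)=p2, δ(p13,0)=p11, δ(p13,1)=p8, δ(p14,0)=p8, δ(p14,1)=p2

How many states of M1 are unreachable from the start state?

3

Starting at p4 and following transitions, the reachable set is {p1, p2, p3, p4, p5, p7, p8, p9, p10, p11, p14}. That leaves p6, p12, p13 unreachable — 3 in total.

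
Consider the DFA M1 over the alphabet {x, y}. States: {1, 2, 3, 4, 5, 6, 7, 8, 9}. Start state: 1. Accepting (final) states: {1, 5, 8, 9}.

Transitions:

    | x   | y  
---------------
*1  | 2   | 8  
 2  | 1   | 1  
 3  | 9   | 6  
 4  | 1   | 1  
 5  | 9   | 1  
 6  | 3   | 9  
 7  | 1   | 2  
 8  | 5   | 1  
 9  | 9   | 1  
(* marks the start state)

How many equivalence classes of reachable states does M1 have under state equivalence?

Reachable states from the start: {1,2,5,8,9}. Unreachable: {3,4,6,7} — drop them.
P0 = {1,5,8,9} | {2}.
On input x, block {1,5,8,9} splits into {5,8,9} and {1}.
Stable partition: {5,8,9} | {2} | {1} — 3 equivalence classes.

3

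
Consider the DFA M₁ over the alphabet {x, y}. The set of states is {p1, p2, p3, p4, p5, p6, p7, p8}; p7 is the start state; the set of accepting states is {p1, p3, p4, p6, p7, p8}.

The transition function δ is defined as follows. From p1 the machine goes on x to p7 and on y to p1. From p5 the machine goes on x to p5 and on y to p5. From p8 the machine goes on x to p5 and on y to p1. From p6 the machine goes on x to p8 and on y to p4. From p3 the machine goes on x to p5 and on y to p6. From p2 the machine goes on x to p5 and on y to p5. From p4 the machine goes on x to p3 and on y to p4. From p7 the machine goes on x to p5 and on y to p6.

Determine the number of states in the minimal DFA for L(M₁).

States {p2} cannot be reached from the start state, so discard them.
Start with accepting vs non-accepting: {p1,p3,p4,p6,p7,p8} | {p5}.
On input x, block {p1,p3,p4,p6,p7,p8} splits into {p1,p4,p6} and {p3,p7,p8}.
No further refinement is possible. Final partition (3 blocks): {p1,p4,p6} | {p5} | {p3,p7,p8}.

3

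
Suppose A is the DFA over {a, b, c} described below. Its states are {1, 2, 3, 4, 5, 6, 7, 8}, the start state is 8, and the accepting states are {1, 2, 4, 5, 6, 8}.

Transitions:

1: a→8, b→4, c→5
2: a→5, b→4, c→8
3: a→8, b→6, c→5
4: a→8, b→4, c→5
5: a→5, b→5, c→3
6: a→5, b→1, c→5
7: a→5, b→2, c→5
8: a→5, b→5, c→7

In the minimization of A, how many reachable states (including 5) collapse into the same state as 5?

P0 = {1,2,4,5,6,8} | {3,7}.
Refine {1,2,4,5,6,8} on symbol c: members go to different blocks, giving {1,2,4,6} and {5,8}.
The partition is now stable with 3 blocks: {1,2,4,6} | {3,7} | {5,8}.
The equivalence class containing 5 is {5,8}, of size 2.

2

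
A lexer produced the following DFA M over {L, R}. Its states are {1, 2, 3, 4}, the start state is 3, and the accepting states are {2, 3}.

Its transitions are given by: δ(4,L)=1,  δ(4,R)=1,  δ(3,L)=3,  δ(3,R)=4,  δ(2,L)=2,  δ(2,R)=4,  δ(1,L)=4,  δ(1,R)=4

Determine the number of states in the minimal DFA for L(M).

First remove the unreachable states {2}; 3 states remain.
Start with accepting vs non-accepting: {3} | {1,4}.
The partition is now stable with 2 blocks: {3} | {1,4}.

2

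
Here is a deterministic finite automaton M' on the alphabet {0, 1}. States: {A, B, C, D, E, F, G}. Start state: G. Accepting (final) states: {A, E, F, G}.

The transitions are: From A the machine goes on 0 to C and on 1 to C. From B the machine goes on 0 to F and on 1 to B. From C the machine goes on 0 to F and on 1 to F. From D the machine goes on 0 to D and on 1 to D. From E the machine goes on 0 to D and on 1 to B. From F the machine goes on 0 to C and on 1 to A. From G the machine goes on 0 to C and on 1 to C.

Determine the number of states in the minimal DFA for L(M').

States {B,D,E} cannot be reached from the start state, so discard them.
Start with accepting vs non-accepting: {A,F,G} | {C}.
Split {A,F,G} by δ(·,1) → {A,G} and {F}.
Stable partition: {A,G} | {C} | {F} — 3 equivalence classes.

3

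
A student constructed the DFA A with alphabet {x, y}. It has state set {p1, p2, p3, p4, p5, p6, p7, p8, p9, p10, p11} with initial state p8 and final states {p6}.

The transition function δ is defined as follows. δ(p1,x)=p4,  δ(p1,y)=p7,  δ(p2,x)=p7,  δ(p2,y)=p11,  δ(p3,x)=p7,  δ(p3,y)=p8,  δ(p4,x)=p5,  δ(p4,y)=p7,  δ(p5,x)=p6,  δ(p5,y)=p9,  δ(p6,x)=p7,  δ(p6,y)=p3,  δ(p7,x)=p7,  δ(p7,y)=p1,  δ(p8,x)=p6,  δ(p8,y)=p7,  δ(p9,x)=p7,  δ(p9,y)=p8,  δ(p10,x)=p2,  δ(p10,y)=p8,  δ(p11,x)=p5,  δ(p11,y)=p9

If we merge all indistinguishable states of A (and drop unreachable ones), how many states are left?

First remove the unreachable states {p2,p10,p11}; 8 states remain.
Start with accepting vs non-accepting: {p6} | {p1,p3,p4,p5,p7,p8,p9}.
Split {p1,p3,p4,p5,p7,p8,p9} by δ(·,x) → {p1,p3,p4,p7,p9} and {p5,p8}.
Split {p1,p3,p4,p7,p9} by δ(·,x) → {p1,p3,p7,p9} and {p4}.
Split {p1,p3,p7,p9} by δ(·,x) → {p3,p7,p9} and {p1}.
On input y, block {p3,p7,p9} splits into {p3,p9} and {p7}.
On input y, block {p5,p8} splits into {p5} and {p8}.
The partition is now stable with 7 blocks: {p6} | {p3,p9} | {p5} | {p4} | {p1} | {p7} | {p8}.

7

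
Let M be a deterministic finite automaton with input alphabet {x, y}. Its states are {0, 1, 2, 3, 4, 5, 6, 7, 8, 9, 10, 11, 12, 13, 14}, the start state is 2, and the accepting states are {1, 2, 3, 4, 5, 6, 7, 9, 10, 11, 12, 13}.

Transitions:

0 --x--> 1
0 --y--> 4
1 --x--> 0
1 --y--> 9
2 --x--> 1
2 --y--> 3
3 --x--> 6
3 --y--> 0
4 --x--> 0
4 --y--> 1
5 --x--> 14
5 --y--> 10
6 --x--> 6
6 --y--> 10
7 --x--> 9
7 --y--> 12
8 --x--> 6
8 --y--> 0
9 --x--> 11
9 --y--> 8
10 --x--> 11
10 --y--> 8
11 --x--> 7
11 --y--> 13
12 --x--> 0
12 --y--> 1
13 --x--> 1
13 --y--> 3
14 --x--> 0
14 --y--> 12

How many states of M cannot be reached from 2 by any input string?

2

BFS from 2 reaches {0, 1, 2, 3, 4, 6, 7, 8, 9, 10, 11, 12, 13}; the 2 state(s) 5, 14 are never visited.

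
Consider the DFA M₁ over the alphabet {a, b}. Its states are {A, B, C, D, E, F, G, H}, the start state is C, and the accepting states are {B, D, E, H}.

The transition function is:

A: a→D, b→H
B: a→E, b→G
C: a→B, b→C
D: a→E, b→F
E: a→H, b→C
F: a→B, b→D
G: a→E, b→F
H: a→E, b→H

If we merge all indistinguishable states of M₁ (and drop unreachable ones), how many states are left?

7

States {A} cannot be reached from the start state, so discard them.
P0 = {B,D,E,H} | {C,F,G}.
Refine {B,D,E,H} on symbol b: members go to different blocks, giving {B,D,E} and {H}.
Split {B,D,E} by δ(·,a) → {B,D} and {E}.
Refine {C,F,G} on symbol a: members go to different blocks, giving {C,F} and {G}.
On input b, block {B,D} splits into {B} and {D}.
Refine {C,F} on symbol b: members go to different blocks, giving {C} and {F}.
The partition is now stable with 7 blocks: {B} | {C} | {H} | {E} | {G} | {D} | {F}.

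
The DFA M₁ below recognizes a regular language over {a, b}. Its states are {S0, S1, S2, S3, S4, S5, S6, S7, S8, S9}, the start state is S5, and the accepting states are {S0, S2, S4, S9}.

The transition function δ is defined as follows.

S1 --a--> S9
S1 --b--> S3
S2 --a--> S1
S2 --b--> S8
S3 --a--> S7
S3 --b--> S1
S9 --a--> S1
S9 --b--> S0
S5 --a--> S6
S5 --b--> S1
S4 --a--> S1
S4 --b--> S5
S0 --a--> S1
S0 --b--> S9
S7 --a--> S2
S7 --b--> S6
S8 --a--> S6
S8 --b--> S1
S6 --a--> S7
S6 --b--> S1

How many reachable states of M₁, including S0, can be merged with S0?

First remove the unreachable states {S4}; 9 states remain.
P0 = {S0,S2,S9} | {S1,S3,S5,S6,S7,S8}.
Refine {S0,S2,S9} on symbol b: members go to different blocks, giving {S0,S9} and {S2}.
Refine {S1,S3,S5,S6,S7,S8} on symbol a: members go to different blocks, giving {S3,S5,S6,S8} and {S1} and {S7}.
Split {S3,S5,S6,S8} by δ(·,a) → {S3,S6} and {S5,S8}.
The partition is now stable with 6 blocks: {S0,S9} | {S3,S6} | {S2} | {S1} | {S7} | {S5,S8}.
State S0 belongs to the block {S0,S9}, which has 2 states.

2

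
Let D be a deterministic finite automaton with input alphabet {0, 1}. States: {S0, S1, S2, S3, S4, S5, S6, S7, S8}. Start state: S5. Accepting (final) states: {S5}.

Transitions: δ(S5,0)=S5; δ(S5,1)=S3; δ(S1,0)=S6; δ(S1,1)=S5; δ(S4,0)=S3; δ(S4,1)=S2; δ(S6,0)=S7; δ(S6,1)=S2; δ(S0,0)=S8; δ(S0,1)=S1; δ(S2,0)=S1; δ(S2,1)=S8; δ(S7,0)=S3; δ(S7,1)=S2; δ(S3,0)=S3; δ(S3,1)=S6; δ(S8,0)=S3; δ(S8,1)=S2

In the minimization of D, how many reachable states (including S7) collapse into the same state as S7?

2

Reachable states from the start: {S1,S2,S3,S5,S6,S7,S8}. Unreachable: {S0,S4} — drop them.
P0 = {S5} | {S1,S2,S3,S6,S7,S8}.
Refine {S1,S2,S3,S6,S7,S8} on symbol 1: members go to different blocks, giving {S2,S3,S6,S7,S8} and {S1}.
On input 0, block {S2,S3,S6,S7,S8} splits into {S3,S6,S7,S8} and {S2}.
Refine {S3,S6,S7,S8} on symbol 1: members go to different blocks, giving {S6,S7,S8} and {S3}.
Refine {S6,S7,S8} on symbol 0: members go to different blocks, giving {S7,S8} and {S6}.
The partition is now stable with 6 blocks: {S5} | {S7,S8} | {S1} | {S2} | {S3} | {S6}.
State S7 belongs to the block {S7,S8}, which has 2 states.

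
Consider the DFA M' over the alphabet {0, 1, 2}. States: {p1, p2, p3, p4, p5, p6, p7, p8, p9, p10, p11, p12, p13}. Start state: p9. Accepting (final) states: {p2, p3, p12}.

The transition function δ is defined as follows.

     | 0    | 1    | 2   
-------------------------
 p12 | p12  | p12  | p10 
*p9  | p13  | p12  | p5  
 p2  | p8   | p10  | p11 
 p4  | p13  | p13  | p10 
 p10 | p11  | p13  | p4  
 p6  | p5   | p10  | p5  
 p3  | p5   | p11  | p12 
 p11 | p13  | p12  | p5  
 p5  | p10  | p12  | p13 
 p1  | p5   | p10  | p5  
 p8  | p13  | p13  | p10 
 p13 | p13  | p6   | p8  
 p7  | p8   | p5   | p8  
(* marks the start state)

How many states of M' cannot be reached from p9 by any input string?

4

Starting at p9 and following transitions, the reachable set is {p4, p5, p6, p8, p9, p10, p11, p12, p13}. That leaves p1, p2, p3, p7 unreachable — 4 in total.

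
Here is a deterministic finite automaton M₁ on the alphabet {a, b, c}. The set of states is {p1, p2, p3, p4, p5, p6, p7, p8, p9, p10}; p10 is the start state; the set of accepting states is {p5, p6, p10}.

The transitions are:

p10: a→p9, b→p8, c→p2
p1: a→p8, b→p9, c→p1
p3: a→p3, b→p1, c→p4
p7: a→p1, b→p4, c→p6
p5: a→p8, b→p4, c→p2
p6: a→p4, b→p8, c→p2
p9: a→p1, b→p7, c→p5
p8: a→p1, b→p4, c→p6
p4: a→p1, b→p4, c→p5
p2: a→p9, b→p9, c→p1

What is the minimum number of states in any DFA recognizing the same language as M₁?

3

States {p3} cannot be reached from the start state, so discard them.
P0 = {p5,p6,p10} | {p1,p2,p4,p7,p8,p9}.
Split {p1,p2,p4,p7,p8,p9} by δ(·,c) → {p4,p7,p8,p9} and {p1,p2}.
No further refinement is possible. Final partition (3 blocks): {p5,p6,p10} | {p4,p7,p8,p9} | {p1,p2}.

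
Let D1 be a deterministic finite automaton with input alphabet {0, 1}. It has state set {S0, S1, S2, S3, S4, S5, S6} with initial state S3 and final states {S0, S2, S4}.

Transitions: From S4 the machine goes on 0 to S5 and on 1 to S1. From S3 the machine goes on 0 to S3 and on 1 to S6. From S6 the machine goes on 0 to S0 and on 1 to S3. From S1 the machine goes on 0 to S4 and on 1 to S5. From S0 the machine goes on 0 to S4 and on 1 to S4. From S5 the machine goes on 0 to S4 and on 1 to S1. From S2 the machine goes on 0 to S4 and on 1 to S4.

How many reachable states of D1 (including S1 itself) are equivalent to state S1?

First remove the unreachable states {S2}; 6 states remain.
Start with accepting vs non-accepting: {S0,S4} | {S1,S3,S5,S6}.
Refine {S0,S4} on symbol 0: members go to different blocks, giving {S0} and {S4}.
Refine {S1,S3,S5,S6} on symbol 0: members go to different blocks, giving {S1,S5} and {S3} and {S6}.
Stable partition: {S0} | {S1,S5} | {S4} | {S3} | {S6} — 5 equivalence classes.
The equivalence class containing S1 is {S1,S5}, of size 2.

2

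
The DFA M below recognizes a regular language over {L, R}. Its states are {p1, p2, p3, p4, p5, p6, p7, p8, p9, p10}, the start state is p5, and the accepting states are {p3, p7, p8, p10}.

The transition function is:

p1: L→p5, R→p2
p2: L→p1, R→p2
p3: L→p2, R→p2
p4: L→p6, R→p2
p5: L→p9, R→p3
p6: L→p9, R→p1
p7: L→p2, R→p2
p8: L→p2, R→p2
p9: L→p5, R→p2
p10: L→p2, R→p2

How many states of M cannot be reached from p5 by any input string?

5

Starting at p5 and following transitions, the reachable set is {p1, p2, p3, p5, p9}. That leaves p4, p6, p7, p8, p10 unreachable — 5 in total.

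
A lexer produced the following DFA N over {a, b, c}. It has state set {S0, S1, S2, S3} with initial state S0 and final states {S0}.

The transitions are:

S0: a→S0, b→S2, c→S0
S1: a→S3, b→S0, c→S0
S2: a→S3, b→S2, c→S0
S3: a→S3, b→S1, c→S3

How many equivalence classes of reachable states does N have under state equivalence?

All states are reachable from the start state.
P0 = {S0} | {S1,S2,S3}.
On input b, block {S1,S2,S3} splits into {S2,S3} and {S1}.
On input b, block {S2,S3} splits into {S2} and {S3}.
Stable partition: {S0} | {S2} | {S1} | {S3} — 4 equivalence classes.

4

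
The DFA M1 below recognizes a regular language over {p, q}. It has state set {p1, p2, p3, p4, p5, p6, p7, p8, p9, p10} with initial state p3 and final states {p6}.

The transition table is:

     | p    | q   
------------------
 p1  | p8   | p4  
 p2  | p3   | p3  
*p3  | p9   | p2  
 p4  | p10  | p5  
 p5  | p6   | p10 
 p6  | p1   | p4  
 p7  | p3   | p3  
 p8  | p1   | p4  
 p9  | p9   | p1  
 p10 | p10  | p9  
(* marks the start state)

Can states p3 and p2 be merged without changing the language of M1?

No

First remove the unreachable states {p7}; 9 states remain.
Start with accepting vs non-accepting: {p6} | {p1,p2,p3,p4,p5,p8,p9,p10}.
On input p, block {p1,p2,p3,p4,p5,p8,p9,p10} splits into {p1,p2,p3,p4,p8,p9,p10} and {p5}.
Refine {p1,p2,p3,p4,p8,p9,p10} on symbol q: members go to different blocks, giving {p1,p2,p3,p8,p9,p10} and {p4}.
On input q, block {p1,p2,p3,p8,p9,p10} splits into {p2,p3,p9,p10} and {p1,p8}.
Refine {p2,p3,p9,p10} on symbol q: members go to different blocks, giving {p2,p3,p10} and {p9}.
Split {p2,p3,p10} by δ(·,p) → {p2,p10} and {p3}.
Split {p2,p10} by δ(·,p) → {p2} and {p10}.
No further refinement is possible. Final partition (8 blocks): {p6} | {p2} | {p5} | {p4} | {p1,p8} | {p9} | {p3} | {p10}.
p3 and p2 end up in different blocks, so they are distinguishable. For instance, the string 'pqqqp' is accepted from only p3.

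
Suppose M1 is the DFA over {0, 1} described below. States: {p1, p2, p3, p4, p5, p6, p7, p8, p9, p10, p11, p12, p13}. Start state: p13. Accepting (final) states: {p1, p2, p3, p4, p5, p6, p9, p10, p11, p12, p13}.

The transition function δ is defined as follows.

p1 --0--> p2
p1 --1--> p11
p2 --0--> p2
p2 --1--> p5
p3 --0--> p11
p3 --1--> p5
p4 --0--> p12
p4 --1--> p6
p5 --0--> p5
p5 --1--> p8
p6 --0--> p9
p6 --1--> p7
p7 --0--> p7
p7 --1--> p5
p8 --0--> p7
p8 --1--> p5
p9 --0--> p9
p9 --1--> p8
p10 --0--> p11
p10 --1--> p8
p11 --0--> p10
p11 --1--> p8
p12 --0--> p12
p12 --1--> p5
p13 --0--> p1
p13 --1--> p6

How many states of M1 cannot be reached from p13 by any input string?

3

No path from p13 leads to p3, p4, p12; the other 10 states are all reachable.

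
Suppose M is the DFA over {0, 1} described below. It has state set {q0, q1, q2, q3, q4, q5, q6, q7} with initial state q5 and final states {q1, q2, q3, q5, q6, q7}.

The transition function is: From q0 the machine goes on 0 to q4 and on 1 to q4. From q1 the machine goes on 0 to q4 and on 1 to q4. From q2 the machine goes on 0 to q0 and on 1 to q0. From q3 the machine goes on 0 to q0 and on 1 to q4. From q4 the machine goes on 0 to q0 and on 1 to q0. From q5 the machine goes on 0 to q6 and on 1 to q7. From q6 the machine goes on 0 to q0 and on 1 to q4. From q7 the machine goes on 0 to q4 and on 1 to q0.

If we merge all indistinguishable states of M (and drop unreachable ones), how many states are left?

Reachable states from the start: {q0,q4,q5,q6,q7}. Unreachable: {q1,q2,q3} — drop them.
Initial partition by acceptance: {q5,q6,q7} | {q0,q4}.
Split {q5,q6,q7} by δ(·,0) → {q6,q7} and {q5}.
The partition is now stable with 3 blocks: {q6,q7} | {q0,q4} | {q5}.

3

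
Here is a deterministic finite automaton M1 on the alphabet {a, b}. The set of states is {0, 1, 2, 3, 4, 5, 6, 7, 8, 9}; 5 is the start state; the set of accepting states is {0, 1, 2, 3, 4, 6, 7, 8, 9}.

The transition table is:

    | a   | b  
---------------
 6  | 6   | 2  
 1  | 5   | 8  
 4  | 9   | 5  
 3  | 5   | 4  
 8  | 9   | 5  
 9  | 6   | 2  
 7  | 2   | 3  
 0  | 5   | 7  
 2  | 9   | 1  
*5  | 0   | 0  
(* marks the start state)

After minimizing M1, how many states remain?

7

All states are reachable from the start state.
Initial partition by acceptance: {0,1,2,3,4,6,7,8,9} | {5}.
Refine {0,1,2,3,4,6,7,8,9} on symbol a: members go to different blocks, giving {2,4,6,7,8,9} and {0,1,3}.
Split {2,4,6,7,8,9} by δ(·,b) → {2,7} and {4,8} and {6,9}.
On input a, block {2,7} splits into {2} and {7}.
On input b, block {0,1,3} splits into {1,3} and {0}.
No further refinement is possible. Final partition (7 blocks): {2} | {5} | {1,3} | {4,8} | {6,9} | {7} | {0}.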